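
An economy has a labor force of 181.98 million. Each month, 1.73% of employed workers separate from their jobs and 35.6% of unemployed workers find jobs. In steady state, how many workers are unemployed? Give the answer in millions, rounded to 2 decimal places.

About 8.43 million are unemployed in steady state.

Steady-state unemployment rate u* = s/(s+f) = 1.73/(1.73+35.6) = 0.046343.
Unemployed = u* × labor force = 0.046343 × 181.98 ≈ 8.43 million.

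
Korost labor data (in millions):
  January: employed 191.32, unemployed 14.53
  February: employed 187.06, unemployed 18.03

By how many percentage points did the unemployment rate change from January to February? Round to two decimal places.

The unemployment rate changed by +1.73 percentage points.

January: labor force = 191.32 + 14.53 = 205.85; u = 14.53/205.85 = 7.06%.
February: labor force = 187.06 + 18.03 = 205.09; u = 18.03/205.09 = 8.79%.
Change = 8.79% − 7.06% = +1.73 pp.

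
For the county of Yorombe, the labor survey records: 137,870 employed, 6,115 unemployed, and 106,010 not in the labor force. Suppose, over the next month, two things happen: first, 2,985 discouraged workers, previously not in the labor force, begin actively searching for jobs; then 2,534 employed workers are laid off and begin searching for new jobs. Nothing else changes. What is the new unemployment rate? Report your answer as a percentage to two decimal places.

Initially, labor force = 137,870 + 6,115 = 143,985, so u = 6,115/143,985 = 4.25%.
After the first change, unemployed and labor force both rise by 2,985 → E = 137,870, U = 9,100, labor force = 146,970.
After the second change, employed falls and unemployed rises by 2,534; labor force unchanged → E = 135,336, U = 11,634, labor force = 146,970.
New unemployment rate = 11,634 / 146,970 = 7.92%.

New unemployment rate ≈ 7.92%.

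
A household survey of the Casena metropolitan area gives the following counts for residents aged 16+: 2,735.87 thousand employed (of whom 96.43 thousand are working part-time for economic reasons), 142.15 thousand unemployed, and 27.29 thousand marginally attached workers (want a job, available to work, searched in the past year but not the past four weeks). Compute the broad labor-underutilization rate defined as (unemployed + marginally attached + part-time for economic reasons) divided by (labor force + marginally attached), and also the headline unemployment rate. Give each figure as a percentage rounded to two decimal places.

Labor force = 2,735.87 + 142.15 = 2,878.02 thousand.
Numerator = 142.15 + 27.29 + 96.43 = 265.87 thousand.
Denominator = 2,878.02 + 27.29 = 2,905.31 thousand.
Broad rate = 265.87 / 2,905.31 = 9.15%.
Headline unemployment rate = 142.15 / 2,878.02 = 4.94%.

Broad underutilization rate ≈ 9.15%; headline unemployment rate ≈ 4.94%.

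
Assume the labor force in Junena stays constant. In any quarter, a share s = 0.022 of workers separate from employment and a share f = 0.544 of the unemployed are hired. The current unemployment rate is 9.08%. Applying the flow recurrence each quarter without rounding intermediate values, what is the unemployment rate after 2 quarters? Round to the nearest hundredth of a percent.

Unemployment rate after two quarters ≈ 4.87%.

With a fixed labor force, u_{t+1} = u_t + s·(1−u_t) − f·u_t = u_t·(1−s−f) + s.
Here 1−s−f = 0.434 and s = 0.022.
u_1 = 0.090800 × 0.434 + 0.022 = 0.061407.
u_2 = 0.061407 × 0.434 + 0.022 = 0.048651.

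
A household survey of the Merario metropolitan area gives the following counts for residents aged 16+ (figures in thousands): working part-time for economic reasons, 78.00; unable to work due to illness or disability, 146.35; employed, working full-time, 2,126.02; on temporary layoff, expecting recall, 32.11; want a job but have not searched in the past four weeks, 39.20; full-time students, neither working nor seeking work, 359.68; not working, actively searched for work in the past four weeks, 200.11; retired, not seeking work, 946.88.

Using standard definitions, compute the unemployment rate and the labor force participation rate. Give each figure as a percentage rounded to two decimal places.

Employed = 78.00 + 2,126.02 = 2,204.02 thousand (anyone who worked, including part-time for economic reasons, counts as employed).
Unemployed = 32.11 + 200.11 = 232.22 thousand (jobless and actively searching, or on temporary layoff).
Labor force = 2,204.02 + 232.22 = 2,436.24 thousand.
Not in labor force = 146.35 + 39.20 + 359.68 + 946.88 = 1,492.11 thousand (those not working and not actively searching are outside the labor force — including those who want a job but have given up searching).
Civilian working-age population = 2,436.24 + 1,492.11 = 3,928.35 thousand.
Unemployment rate = 232.22 / 2,436.24 = 9.53%.
Labor force participation rate = 2,436.24 / 3,928.35 = 62.02%.

Unemployment rate ≈ 9.53%; labor force participation rate ≈ 62.02%.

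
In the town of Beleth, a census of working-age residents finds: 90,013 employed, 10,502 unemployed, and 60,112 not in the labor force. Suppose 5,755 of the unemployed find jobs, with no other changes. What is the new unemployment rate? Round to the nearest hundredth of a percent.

Initially, labor force = 90,013 + 10,502 = 100,515, so u = 10,502/100,515 = 10.45%.
After the change, unemployed falls and employed rises by 5,755; labor force unchanged → E = 95,768, U = 4,747, labor force = 100,515.
New unemployment rate = 4,747 / 100,515 = 4.72%.

New unemployment rate ≈ 4.72%.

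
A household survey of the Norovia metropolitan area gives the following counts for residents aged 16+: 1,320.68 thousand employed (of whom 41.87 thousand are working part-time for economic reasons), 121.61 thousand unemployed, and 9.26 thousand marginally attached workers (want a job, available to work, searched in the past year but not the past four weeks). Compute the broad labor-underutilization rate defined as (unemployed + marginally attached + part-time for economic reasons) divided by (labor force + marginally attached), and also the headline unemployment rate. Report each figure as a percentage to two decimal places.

Broad underutilization rate ≈ 11.90%; headline unemployment rate ≈ 8.43%.

Labor force = 1,320.68 + 121.61 = 1,442.29 thousand.
Numerator = 121.61 + 9.26 + 41.87 = 172.74 thousand.
Denominator = 1,442.29 + 9.26 = 1,451.55 thousand.
Broad rate = 172.74 / 1,451.55 = 11.90%.
Headline unemployment rate = 121.61 / 1,442.29 = 8.43%.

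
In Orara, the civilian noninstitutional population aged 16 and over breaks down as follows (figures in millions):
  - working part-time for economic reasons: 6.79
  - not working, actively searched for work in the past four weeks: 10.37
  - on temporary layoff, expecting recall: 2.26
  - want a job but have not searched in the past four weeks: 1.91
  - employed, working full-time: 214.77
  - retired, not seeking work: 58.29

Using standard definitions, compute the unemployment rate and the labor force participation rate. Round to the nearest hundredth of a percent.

Unemployment rate ≈ 5.39%; labor force participation rate ≈ 79.55%.

Employed = 6.79 + 214.77 = 221.56 million (anyone who worked, including part-time for economic reasons, counts as employed).
Unemployed = 10.37 + 2.26 = 12.63 million (jobless and actively searching, or on temporary layoff).
Labor force = 221.56 + 12.63 = 234.19 million.
Not in labor force = 1.91 + 58.29 = 60.20 million (those not working and not actively searching are outside the labor force — including those who want a job but have given up searching).
Civilian working-age population = 234.19 + 60.20 = 294.39 million.
Unemployment rate = 12.63 / 234.19 = 5.39%.
Labor force participation rate = 234.19 / 294.39 = 79.55%.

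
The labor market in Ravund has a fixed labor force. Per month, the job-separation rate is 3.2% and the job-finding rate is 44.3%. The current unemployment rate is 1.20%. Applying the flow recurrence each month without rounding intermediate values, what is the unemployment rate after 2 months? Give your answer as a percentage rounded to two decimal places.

With a fixed labor force, u_{t+1} = u_t + s·(1−u_t) − f·u_t = u_t·(1−s−f) + s.
Here 1−s−f = 0.525 and s = 0.032.
u_1 = 0.012000 × 0.525 + 0.032 = 0.038300.
u_2 = 0.038300 × 0.525 + 0.032 = 0.052108.

Unemployment rate after two months ≈ 5.21%.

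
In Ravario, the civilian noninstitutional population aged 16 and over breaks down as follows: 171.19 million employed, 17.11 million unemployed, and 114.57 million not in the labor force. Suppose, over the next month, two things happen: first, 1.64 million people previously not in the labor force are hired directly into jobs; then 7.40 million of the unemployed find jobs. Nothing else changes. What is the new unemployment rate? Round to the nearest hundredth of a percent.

New unemployment rate ≈ 5.11%.

Initially, labor force = 171.19 + 17.11 = 188.30 million, so u = 17.11/188.30 = 9.09%.
After the first change, employed and labor force both rise by 1.64; unemployed unchanged → E = 172.83, U = 17.11, labor force = 189.94 million.
After the second change, unemployed falls and employed rises by 7.40; labor force unchanged → E = 180.23, U = 9.71, labor force = 189.94 million.
New unemployment rate = 9.71 / 189.94 = 5.11%.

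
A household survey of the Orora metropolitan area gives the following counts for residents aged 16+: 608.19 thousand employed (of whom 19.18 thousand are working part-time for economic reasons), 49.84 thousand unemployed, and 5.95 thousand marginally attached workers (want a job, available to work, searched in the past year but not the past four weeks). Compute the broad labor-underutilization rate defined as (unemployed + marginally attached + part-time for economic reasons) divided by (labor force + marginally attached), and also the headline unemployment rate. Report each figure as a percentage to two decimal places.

Labor force = 608.19 + 49.84 = 658.03 thousand.
Numerator = 49.84 + 5.95 + 19.18 = 74.97 thousand.
Denominator = 658.03 + 5.95 = 663.98 thousand.
Broad rate = 74.97 / 663.98 = 11.29%.
Headline unemployment rate = 49.84 / 658.03 = 7.57%.

Broad underutilization rate ≈ 11.29%; headline unemployment rate ≈ 7.57%.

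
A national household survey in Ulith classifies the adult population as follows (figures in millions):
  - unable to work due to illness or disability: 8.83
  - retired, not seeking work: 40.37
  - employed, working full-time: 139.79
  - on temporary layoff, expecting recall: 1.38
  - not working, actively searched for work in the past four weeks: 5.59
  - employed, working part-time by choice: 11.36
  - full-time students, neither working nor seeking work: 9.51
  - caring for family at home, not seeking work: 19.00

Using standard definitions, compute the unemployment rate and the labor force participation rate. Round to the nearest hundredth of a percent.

Unemployment rate ≈ 4.41%; labor force participation rate ≈ 67.05%.

Employed = 139.79 + 11.36 = 151.15 million.
Unemployed = 1.38 + 5.59 = 6.97 million (jobless and actively searching, or on temporary layoff).
Labor force = 151.15 + 6.97 = 158.12 million.
Not in labor force = 8.83 + 40.37 + 9.51 + 19.00 = 77.71 million (those not working and not actively searching are outside the labor force).
Civilian working-age population = 158.12 + 77.71 = 235.83 million.
Unemployment rate = 6.97 / 158.12 = 4.41%.
Labor force participation rate = 158.12 / 235.83 = 67.05%.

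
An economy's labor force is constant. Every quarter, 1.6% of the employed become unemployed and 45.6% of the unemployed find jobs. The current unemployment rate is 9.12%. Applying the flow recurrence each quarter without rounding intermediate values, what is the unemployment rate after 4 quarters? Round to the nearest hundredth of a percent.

Unemployment rate after four quarters ≈ 3.84%.

With a fixed labor force, u_{t+1} = u_t + s·(1−u_t) − f·u_t = u_t·(1−s−f) + s.
Here 1−s−f = 0.528 and s = 0.016.
u_1 = 0.091200 × 0.528 + 0.016 = 0.064154.
u_2 = 0.064154 × 0.528 + 0.016 = 0.049873.
u_3 = 0.049873 × 0.528 + 0.016 = 0.042333.
u_4 = 0.042333 × 0.528 + 0.016 = 0.038352.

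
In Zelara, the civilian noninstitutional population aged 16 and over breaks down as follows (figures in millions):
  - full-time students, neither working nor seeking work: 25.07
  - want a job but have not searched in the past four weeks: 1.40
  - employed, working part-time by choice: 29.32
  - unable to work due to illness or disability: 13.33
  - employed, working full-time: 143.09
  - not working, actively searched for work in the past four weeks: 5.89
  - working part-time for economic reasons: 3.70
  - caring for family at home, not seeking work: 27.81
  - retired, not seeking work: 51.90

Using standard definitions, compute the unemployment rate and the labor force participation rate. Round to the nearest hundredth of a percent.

Employed = 29.32 + 143.09 + 3.70 = 176.11 million (anyone who worked, including part-time for economic reasons, counts as employed).
Unemployed = 5.89 million.
Labor force = 176.11 + 5.89 = 182.00 million.
Not in labor force = 25.07 + 1.40 + 13.33 + 27.81 + 51.90 = 119.51 million (those not working and not actively searching are outside the labor force — including those who want a job but have given up searching).
Civilian working-age population = 182.00 + 119.51 = 301.51 million.
Unemployment rate = 5.89 / 182.00 = 3.24%.
Labor force participation rate = 182.00 / 301.51 = 60.36%.

Unemployment rate ≈ 3.24%; labor force participation rate ≈ 60.36%.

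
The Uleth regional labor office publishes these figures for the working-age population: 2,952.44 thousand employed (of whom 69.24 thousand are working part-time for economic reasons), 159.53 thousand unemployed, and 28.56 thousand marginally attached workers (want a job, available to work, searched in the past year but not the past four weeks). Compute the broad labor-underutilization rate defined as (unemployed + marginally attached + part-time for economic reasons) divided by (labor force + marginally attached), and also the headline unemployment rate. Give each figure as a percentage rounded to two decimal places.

Labor force = 2,952.44 + 159.53 = 3,111.97 thousand.
Numerator = 159.53 + 28.56 + 69.24 = 257.33 thousand.
Denominator = 3,111.97 + 28.56 = 3,140.53 thousand.
Broad rate = 257.33 / 3,140.53 = 8.19%.
Headline unemployment rate = 159.53 / 3,111.97 = 5.13%.

Broad underutilization rate ≈ 8.19%; headline unemployment rate ≈ 5.13%.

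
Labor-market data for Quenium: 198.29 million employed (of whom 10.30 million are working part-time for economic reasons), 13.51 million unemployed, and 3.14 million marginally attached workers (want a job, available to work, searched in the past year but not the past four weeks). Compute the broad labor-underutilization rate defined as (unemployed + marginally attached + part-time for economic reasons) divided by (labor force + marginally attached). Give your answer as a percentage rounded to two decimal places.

Labor force = 198.29 + 13.51 = 211.80 million.
Numerator = 13.51 + 3.14 + 10.30 = 26.95 million.
Denominator = 211.80 + 3.14 = 214.94 million.
Broad rate = 26.95 / 214.94 = 12.54%.

Broad underutilization rate ≈ 12.54%.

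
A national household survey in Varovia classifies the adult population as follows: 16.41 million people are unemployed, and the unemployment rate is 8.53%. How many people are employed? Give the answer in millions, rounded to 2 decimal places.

Labor force = U / u = 16.41 / 0.0853 ≈ 192.38 million.
Employed = labor force − unemployed = 192.38 − 16.41 = 175.97 million.

About 175.97 million are employed.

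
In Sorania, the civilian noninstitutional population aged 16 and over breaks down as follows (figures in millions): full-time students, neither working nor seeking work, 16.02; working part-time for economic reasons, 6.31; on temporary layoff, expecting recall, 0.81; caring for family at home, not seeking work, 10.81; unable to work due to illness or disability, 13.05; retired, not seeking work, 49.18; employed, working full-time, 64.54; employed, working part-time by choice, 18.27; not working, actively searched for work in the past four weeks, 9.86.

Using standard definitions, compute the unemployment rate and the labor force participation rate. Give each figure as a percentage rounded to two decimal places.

Unemployment rate ≈ 10.69%; labor force participation rate ≈ 52.84%.

Employed = 6.31 + 64.54 + 18.27 = 89.12 million (anyone who worked, including part-time for economic reasons, counts as employed).
Unemployed = 0.81 + 9.86 = 10.67 million (jobless and actively searching, or on temporary layoff).
Labor force = 89.12 + 10.67 = 99.79 million.
Not in labor force = 16.02 + 10.81 + 13.05 + 49.18 = 89.06 million (those not working and not actively searching are outside the labor force).
Civilian working-age population = 99.79 + 89.06 = 188.85 million.
Unemployment rate = 10.67 / 99.79 = 10.69%.
Labor force participation rate = 99.79 / 188.85 = 52.84%.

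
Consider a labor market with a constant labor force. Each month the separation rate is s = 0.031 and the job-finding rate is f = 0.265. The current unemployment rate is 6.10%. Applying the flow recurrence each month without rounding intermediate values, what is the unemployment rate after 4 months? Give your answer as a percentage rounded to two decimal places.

Unemployment rate after four months ≈ 9.40%.

With a fixed labor force, u_{t+1} = u_t + s·(1−u_t) − f·u_t = u_t·(1−s−f) + s.
Here 1−s−f = 0.704 and s = 0.031.
u_1 = 0.061000 × 0.704 + 0.031 = 0.073944.
u_2 = 0.073944 × 0.704 + 0.031 = 0.083057.
u_3 = 0.083057 × 0.704 + 0.031 = 0.089472.
u_4 = 0.089472 × 0.704 + 0.031 = 0.093988.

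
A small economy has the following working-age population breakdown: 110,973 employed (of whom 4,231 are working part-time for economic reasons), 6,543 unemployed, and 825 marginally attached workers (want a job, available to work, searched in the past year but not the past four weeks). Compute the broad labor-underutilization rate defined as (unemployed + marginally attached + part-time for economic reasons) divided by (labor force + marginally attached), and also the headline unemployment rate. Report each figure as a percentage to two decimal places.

Labor force = 110,973 + 6,543 = 117,516.
Numerator = 6,543 + 825 + 4,231 = 11,599.
Denominator = 117,516 + 825 = 118,341.
Broad rate = 11,599 / 118,341 = 9.80%.
Headline unemployment rate = 6,543 / 117,516 = 5.57%.

Broad underutilization rate ≈ 9.80%; headline unemployment rate ≈ 5.57%.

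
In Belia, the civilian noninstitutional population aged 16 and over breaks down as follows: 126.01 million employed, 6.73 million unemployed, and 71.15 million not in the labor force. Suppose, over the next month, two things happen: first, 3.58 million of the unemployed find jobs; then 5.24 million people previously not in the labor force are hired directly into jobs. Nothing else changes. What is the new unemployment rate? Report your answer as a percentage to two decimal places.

Initially, labor force = 126.01 + 6.73 = 132.74 million, so u = 6.73/132.74 = 5.07%.
After the first change, unemployed falls and employed rises by 3.58; labor force unchanged → E = 129.59, U = 3.15, labor force = 132.74 million.
After the second change, employed and labor force both rise by 5.24; unemployed unchanged → E = 134.83, U = 3.15, labor force = 137.98 million.
New unemployment rate = 3.15 / 137.98 = 2.28%.

New unemployment rate ≈ 2.28%.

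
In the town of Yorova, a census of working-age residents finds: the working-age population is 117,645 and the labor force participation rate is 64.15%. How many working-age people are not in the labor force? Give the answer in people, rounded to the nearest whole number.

Share not in the labor force = 1 − 0.6415 = 0.3585.
Not in labor force = 0.3585 × 117,645 ≈ 42,176.

About 42,176 are not in the labor force.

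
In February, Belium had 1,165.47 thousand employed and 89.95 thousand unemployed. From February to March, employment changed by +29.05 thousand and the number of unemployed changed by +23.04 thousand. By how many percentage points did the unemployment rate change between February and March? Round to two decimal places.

The unemployment rate changed by +1.48 percentage points.

February: labor force = 1,165.47 + 89.95 = 1,255.42; u = 89.95/1,255.42 = 7.16%.
March: labor force = 1,194.52 + 112.99 = 1,307.51; u = 112.99/1,307.51 = 8.64%.
Change = 8.64% − 7.16% = +1.48 pp.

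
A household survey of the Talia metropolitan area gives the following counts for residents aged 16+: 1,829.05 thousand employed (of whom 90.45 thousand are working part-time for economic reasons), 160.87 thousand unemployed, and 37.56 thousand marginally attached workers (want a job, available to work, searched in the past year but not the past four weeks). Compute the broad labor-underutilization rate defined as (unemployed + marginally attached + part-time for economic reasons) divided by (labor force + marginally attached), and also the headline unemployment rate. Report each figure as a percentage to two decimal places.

Labor force = 1,829.05 + 160.87 = 1,989.92 thousand.
Numerator = 160.87 + 37.56 + 90.45 = 288.88 thousand.
Denominator = 1,989.92 + 37.56 = 2,027.48 thousand.
Broad rate = 288.88 / 2,027.48 = 14.25%.
Headline unemployment rate = 160.87 / 1,989.92 = 8.08%.

Broad underutilization rate ≈ 14.25%; headline unemployment rate ≈ 8.08%.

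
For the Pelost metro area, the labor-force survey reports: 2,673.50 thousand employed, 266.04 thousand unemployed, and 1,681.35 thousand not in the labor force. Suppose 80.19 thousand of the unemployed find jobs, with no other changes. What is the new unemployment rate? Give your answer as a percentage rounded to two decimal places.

Initially, labor force = 2,673.50 + 266.04 = 2,939.54 thousand, so u = 266.04/2,939.54 = 9.05%.
After the change, unemployed falls and employed rises by 80.19; labor force unchanged → E = 2,753.69, U = 185.85, labor force = 2,939.54 thousand.
New unemployment rate = 185.85 / 2,939.54 = 6.32%.

New unemployment rate ≈ 6.32%.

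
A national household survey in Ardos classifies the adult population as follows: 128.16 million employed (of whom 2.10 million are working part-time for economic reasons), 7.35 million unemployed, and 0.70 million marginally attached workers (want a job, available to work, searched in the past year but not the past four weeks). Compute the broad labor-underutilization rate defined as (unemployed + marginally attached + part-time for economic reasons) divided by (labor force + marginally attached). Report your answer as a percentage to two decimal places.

Broad underutilization rate ≈ 7.45%.

Labor force = 128.16 + 7.35 = 135.51 million.
Numerator = 7.35 + 0.70 + 2.10 = 10.15 million.
Denominator = 135.51 + 0.70 = 136.21 million.
Broad rate = 10.15 / 136.21 = 7.45%.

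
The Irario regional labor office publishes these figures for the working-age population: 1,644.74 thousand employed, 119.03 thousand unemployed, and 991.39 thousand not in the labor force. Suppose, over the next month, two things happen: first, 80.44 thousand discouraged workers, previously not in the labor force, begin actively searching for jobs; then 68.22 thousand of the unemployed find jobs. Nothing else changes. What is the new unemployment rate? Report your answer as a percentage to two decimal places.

New unemployment rate ≈ 7.12%.

Initially, labor force = 1,644.74 + 119.03 = 1,763.77 thousand, so u = 119.03/1,763.77 = 6.75%.
After the first change, unemployed and labor force both rise by 80.44 → E = 1,644.74, U = 199.47, labor force = 1,844.21 thousand.
After the second change, unemployed falls and employed rises by 68.22; labor force unchanged → E = 1,712.96, U = 131.25, labor force = 1,844.21 thousand.
New unemployment rate = 131.25 / 1,844.21 = 7.12%.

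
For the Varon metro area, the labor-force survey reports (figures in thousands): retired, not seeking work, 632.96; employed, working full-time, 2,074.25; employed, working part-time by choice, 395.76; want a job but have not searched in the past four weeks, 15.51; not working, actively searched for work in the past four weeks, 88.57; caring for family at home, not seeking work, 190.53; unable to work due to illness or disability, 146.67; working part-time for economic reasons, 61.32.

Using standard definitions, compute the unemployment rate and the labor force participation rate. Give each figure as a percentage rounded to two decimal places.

Unemployment rate ≈ 3.38%; labor force participation rate ≈ 72.66%.

Employed = 2,074.25 + 395.76 + 61.32 = 2,531.33 thousand (anyone who worked, including part-time for economic reasons, counts as employed).
Unemployed = 88.57 thousand.
Labor force = 2,531.33 + 88.57 = 2,619.90 thousand.
Not in labor force = 632.96 + 15.51 + 190.53 + 146.67 = 985.67 thousand (those not working and not actively searching are outside the labor force — including those who want a job but have given up searching).
Civilian working-age population = 2,619.90 + 985.67 = 3,605.57 thousand.
Unemployment rate = 88.57 / 2,619.90 = 3.38%.
Labor force participation rate = 2,619.90 / 3,605.57 = 72.66%.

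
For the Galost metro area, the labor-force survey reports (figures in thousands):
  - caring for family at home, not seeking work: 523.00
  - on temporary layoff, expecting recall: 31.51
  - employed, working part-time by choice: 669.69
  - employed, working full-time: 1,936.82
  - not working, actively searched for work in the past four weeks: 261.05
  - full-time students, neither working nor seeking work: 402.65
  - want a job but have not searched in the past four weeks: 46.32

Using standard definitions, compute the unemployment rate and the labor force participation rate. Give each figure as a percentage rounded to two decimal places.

Unemployment rate ≈ 10.09%; labor force participation rate ≈ 74.89%.

Employed = 669.69 + 1,936.82 = 2,606.51 thousand.
Unemployed = 31.51 + 261.05 = 292.56 thousand (jobless and actively searching, or on temporary layoff).
Labor force = 2,606.51 + 292.56 = 2,899.07 thousand.
Not in labor force = 523.00 + 402.65 + 46.32 = 971.97 thousand (those not working and not actively searching are outside the labor force — including those who want a job but have given up searching).
Civilian working-age population = 2,899.07 + 971.97 = 3,871.04 thousand.
Unemployment rate = 292.56 / 2,899.07 = 10.09%.
Labor force participation rate = 2,899.07 / 3,871.04 = 74.89%.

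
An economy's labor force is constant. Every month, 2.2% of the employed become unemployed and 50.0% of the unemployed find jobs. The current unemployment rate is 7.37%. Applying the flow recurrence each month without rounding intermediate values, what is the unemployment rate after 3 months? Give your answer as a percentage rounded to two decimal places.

Unemployment rate after three months ≈ 4.56%.

With a fixed labor force, u_{t+1} = u_t + s·(1−u_t) − f·u_t = u_t·(1−s−f) + s.
Here 1−s−f = 0.478 and s = 0.022.
u_1 = 0.073700 × 0.478 + 0.022 = 0.057229.
u_2 = 0.057229 × 0.478 + 0.022 = 0.049355.
u_3 = 0.049355 × 0.478 + 0.022 = 0.045592.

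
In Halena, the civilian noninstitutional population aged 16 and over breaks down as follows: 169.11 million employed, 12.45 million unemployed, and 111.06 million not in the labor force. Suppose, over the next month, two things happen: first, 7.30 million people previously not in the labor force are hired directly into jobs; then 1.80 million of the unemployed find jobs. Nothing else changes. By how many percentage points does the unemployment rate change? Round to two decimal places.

Initially, labor force = 169.11 + 12.45 = 181.56 million, so u = 12.45/181.56 = 6.86%.
After the first change, employed and labor force both rise by 7.30; unemployed unchanged → E = 176.41, U = 12.45, labor force = 188.86 million.
After the second change, unemployed falls and employed rises by 1.80; labor force unchanged → E = 178.21, U = 10.65, labor force = 188.86 million.
New unemployment rate = 10.65 / 188.86 = 5.64%.
Change = 5.64% − 6.86% = −1.22 percentage points.

The unemployment rate changes by −1.22 percentage points.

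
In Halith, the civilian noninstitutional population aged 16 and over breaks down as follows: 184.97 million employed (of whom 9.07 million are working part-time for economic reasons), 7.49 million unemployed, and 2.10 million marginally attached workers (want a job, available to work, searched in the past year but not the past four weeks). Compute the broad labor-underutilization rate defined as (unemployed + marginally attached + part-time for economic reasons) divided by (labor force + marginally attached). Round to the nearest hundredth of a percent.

Broad underutilization rate ≈ 9.59%.

Labor force = 184.97 + 7.49 = 192.46 million.
Numerator = 7.49 + 2.10 + 9.07 = 18.66 million.
Denominator = 192.46 + 2.10 = 194.56 million.
Broad rate = 18.66 / 194.56 = 9.59%.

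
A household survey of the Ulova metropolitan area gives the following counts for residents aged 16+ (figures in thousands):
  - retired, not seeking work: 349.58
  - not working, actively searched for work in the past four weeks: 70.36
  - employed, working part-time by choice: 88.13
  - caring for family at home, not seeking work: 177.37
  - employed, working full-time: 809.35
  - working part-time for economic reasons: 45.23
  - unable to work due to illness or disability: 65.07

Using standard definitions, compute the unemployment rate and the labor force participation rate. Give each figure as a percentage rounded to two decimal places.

Unemployment rate ≈ 6.95%; labor force participation rate ≈ 63.12%.

Employed = 88.13 + 809.35 + 45.23 = 942.71 thousand (anyone who worked, including part-time for economic reasons, counts as employed).
Unemployed = 70.36 thousand.
Labor force = 942.71 + 70.36 = 1,013.07 thousand.
Not in labor force = 349.58 + 177.37 + 65.07 = 592.02 thousand (those not working and not actively searching are outside the labor force).
Civilian working-age population = 1,013.07 + 592.02 = 1,605.09 thousand.
Unemployment rate = 70.36 / 1,013.07 = 6.95%.
Labor force participation rate = 1,013.07 / 1,605.09 = 63.12%.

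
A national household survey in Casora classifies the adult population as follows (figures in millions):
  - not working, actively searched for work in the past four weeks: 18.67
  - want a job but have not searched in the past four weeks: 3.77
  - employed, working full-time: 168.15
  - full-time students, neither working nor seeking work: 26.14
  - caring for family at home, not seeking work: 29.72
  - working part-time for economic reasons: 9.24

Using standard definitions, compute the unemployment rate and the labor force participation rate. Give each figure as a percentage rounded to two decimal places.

Unemployment rate ≈ 9.52%; labor force participation rate ≈ 76.68%.

Employed = 168.15 + 9.24 = 177.39 million (anyone who worked, including part-time for economic reasons, counts as employed).
Unemployed = 18.67 million.
Labor force = 177.39 + 18.67 = 196.06 million.
Not in labor force = 3.77 + 26.14 + 29.72 = 59.63 million (those not working and not actively searching are outside the labor force — including those who want a job but have given up searching).
Civilian working-age population = 196.06 + 59.63 = 255.69 million.
Unemployment rate = 18.67 / 196.06 = 9.52%.
Labor force participation rate = 196.06 / 255.69 = 76.68%.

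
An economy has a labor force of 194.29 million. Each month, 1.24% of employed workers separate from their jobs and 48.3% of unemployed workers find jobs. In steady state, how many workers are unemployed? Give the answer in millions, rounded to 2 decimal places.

About 4.86 million are unemployed in steady state.

Steady-state unemployment rate u* = s/(s+f) = 1.24/(1.24+48.3) = 0.025030.
Unemployed = u* × labor force = 0.025030 × 194.29 ≈ 4.86 million.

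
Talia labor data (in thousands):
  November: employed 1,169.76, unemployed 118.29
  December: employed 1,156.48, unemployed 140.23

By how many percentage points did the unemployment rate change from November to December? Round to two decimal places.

November: labor force = 1,169.76 + 118.29 = 1,288.05; u = 118.29/1,288.05 = 9.18%.
December: labor force = 1,156.48 + 140.23 = 1,296.71; u = 140.23/1,296.71 = 10.81%.
Change = 10.81% − 9.18% = +1.63 pp.

The unemployment rate changed by +1.63 percentage points.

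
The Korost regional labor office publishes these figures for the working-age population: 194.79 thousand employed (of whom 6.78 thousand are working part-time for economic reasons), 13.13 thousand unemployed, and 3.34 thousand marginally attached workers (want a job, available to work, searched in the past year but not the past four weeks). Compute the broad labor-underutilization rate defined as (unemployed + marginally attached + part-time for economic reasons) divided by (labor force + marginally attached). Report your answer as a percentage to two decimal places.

Labor force = 194.79 + 13.13 = 207.92 thousand.
Numerator = 13.13 + 3.34 + 6.78 = 23.25 thousand.
Denominator = 207.92 + 3.34 = 211.26 thousand.
Broad rate = 23.25 / 211.26 = 11.01%.

Broad underutilization rate ≈ 11.01%.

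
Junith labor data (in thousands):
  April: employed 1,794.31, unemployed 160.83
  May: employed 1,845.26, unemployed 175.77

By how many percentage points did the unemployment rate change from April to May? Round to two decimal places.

The unemployment rate changed by +0.47 percentage points.

April: labor force = 1,794.31 + 160.83 = 1,955.14; u = 160.83/1,955.14 = 8.23%.
May: labor force = 1,845.26 + 175.77 = 2,021.03; u = 175.77/2,021.03 = 8.70%.
Change = 8.70% − 8.23% = +0.47 pp.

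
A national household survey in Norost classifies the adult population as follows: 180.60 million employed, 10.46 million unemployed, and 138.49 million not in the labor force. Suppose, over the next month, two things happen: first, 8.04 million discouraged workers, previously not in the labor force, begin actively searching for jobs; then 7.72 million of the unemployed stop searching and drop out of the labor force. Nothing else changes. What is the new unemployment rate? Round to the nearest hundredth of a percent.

Initially, labor force = 180.60 + 10.46 = 191.06 million, so u = 10.46/191.06 = 5.47%.
After the first change, unemployed and labor force both rise by 8.04 → E = 180.60, U = 18.50, labor force = 199.10 million.
After the second change, unemployed and labor force both fall by 7.72 → E = 180.60, U = 10.78, labor force = 191.38 million.
New unemployment rate = 10.78 / 191.38 = 5.63%.

New unemployment rate ≈ 5.63%.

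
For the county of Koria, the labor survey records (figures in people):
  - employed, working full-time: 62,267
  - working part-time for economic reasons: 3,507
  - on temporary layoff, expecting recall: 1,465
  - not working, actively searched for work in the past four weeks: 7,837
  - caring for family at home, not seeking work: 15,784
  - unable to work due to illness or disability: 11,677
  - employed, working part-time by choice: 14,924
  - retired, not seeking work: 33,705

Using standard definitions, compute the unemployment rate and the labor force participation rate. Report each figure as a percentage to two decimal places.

Unemployment rate ≈ 10.34%; labor force participation rate ≈ 59.54%.

Employed = 62,267 + 3,507 + 14,924 = 80,698 (anyone who worked, including part-time for economic reasons, counts as employed).
Unemployed = 1,465 + 7,837 = 9,302 (jobless and actively searching, or on temporary layoff).
Labor force = 80,698 + 9,302 = 90,000.
Not in labor force = 15,784 + 11,677 + 33,705 = 61,166 (those not working and not actively searching are outside the labor force).
Civilian working-age population = 90,000 + 61,166 = 151,166.
Unemployment rate = 9,302 / 90,000 = 10.34%.
Labor force participation rate = 90,000 / 151,166 = 59.54%.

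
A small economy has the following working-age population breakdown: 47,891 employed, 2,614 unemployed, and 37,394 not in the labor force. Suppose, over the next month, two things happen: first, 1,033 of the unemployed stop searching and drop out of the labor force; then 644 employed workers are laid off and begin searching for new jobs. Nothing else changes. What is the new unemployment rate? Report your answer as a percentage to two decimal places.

Initially, labor force = 47,891 + 2,614 = 50,505, so u = 2,614/50,505 = 5.18%.
After the first change, unemployed and labor force both fall by 1,033 → E = 47,891, U = 1,581, labor force = 49,472.
After the second change, employed falls and unemployed rises by 644; labor force unchanged → E = 47,247, U = 2,225, labor force = 49,472.
New unemployment rate = 2,225 / 49,472 = 4.50%.

New unemployment rate ≈ 4.50%.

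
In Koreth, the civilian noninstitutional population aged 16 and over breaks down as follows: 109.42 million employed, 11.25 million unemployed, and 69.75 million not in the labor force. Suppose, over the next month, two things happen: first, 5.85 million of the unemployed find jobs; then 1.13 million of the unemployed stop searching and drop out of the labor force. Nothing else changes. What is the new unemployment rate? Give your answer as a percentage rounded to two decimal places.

Initially, labor force = 109.42 + 11.25 = 120.67 million, so u = 11.25/120.67 = 9.32%.
After the first change, unemployed falls and employed rises by 5.85; labor force unchanged → E = 115.27, U = 5.40, labor force = 120.67 million.
After the second change, unemployed and labor force both fall by 1.13 → E = 115.27, U = 4.27, labor force = 119.54 million.
New unemployment rate = 4.27 / 119.54 = 3.57%.

New unemployment rate ≈ 3.57%.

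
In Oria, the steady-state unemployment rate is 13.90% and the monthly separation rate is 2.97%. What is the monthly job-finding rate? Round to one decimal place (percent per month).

Job-finding rate ≈ 18.4% per month.

From u* = s/(s+f): f = s·(1−u)/u.
f = 2.97 × (1 − 0.1390) / 0.1390 = 2.5572 / 0.1390 ≈ 18.4% per month.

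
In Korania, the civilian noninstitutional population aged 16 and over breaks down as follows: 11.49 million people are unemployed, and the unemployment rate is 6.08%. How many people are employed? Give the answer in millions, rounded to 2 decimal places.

Labor force = U / u = 11.49 / 0.0608 ≈ 188.98 million.
Employed = labor force − unemployed = 188.98 − 11.49 = 177.49 million.

About 177.49 million are employed.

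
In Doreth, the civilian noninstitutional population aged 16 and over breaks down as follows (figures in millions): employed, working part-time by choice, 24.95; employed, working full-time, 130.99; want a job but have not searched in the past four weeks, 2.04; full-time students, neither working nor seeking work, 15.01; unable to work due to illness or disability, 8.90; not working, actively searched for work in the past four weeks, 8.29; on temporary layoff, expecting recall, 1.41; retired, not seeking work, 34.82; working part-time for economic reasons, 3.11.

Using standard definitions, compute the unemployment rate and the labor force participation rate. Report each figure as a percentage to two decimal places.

Employed = 24.95 + 130.99 + 3.11 = 159.05 million (anyone who worked, including part-time for economic reasons, counts as employed).
Unemployed = 8.29 + 1.41 = 9.70 million (jobless and actively searching, or on temporary layoff).
Labor force = 159.05 + 9.70 = 168.75 million.
Not in labor force = 2.04 + 15.01 + 8.90 + 34.82 = 60.77 million (those not working and not actively searching are outside the labor force — including those who want a job but have given up searching).
Civilian working-age population = 168.75 + 60.77 = 229.52 million.
Unemployment rate = 9.70 / 168.75 = 5.75%.
Labor force participation rate = 168.75 / 229.52 = 73.52%.

Unemployment rate ≈ 5.75%; labor force participation rate ≈ 73.52%.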